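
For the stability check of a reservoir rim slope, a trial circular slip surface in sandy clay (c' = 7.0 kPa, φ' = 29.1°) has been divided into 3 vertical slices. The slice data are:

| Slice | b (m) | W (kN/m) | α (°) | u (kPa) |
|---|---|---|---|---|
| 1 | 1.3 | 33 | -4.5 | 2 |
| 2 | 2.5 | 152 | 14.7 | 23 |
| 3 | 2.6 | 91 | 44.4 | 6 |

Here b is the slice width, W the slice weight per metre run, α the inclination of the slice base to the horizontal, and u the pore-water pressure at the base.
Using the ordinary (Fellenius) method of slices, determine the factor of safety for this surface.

Ordinary method of slices: FS = Σ[c'·Δl_i + (W_i cosα_i − u_i·Δl_i)·tanφ'] / Σ W_i sinα_i, with Δl_i = b_i / cosα_i.
Slice 1: Δl = 1.3/cos(-4.5°) = 1.304 m; N'_1 = 33·cos(-4.5°) − 2·1.304 = 30.3; c'Δl = 9.13; W sinα = -2.6
Slice 2: Δl = 2.5/cos14.7° = 2.585 m; N'_2 = 152·cos14.7° − 23·2.585 = 87.6; c'Δl = 18.09; W sinα = 38.6
Slice 3: Δl = 2.6/cos44.4° = 3.639 m; N'_3 = 91·cos44.4° − 6·3.639 = 43.2; c'Δl = 25.47; W sinα = 63.7
Σc'Δl = 52.7 kN/m; ΣN' = 161.1 kN/m; ΣW sinα = 99.7 kN/m
Resisting = 52.7 + 161.1·tan29.1° = 52.7 + 89.6 = 142.3 kN/m
FS = 142.3 / 99.7 = 1.428

FS = 1.43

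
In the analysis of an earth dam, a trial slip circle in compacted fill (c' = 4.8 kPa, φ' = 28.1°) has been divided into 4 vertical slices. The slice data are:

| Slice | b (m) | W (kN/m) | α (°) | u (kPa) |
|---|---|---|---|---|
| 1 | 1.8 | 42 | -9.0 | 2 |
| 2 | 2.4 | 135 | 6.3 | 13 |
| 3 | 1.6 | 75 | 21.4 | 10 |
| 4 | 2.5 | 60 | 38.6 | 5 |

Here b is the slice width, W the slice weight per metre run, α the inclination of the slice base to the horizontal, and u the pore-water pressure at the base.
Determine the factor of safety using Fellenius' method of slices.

Ordinary method of slices: FS = Σ[c'·Δl_i + (W_i cosα_i − u_i·Δl_i)·tanφ'] / Σ W_i sinα_i, with Δl_i = b_i / cosα_i.
Slice 1: Δl = 1.8/cos(-9.0°) = 1.822 m; N'_1 = 42·cos(-9.0°) − 2·1.822 = 37.8; c'Δl = 8.75; W sinα = -6.6
Slice 2: Δl = 2.4/cos6.3° = 2.415 m; N'_2 = 135·cos6.3° − 13·2.415 = 102.8; c'Δl = 11.59; W sinα = 14.8
Slice 3: Δl = 1.6/cos21.4° = 1.718 m; N'_3 = 75·cos21.4° − 10·1.718 = 52.6; c'Δl = 8.25; W sinα = 27.4
Slice 4: Δl = 2.5/cos38.6° = 3.199 m; N'_4 = 60·cos38.6° − 5·3.199 = 30.9; c'Δl = 15.35; W sinα = 37.4
Σc'Δl = 43.9 kN/m; ΣN' = 224.2 kN/m; ΣW sinα = 73.0 kN/m
Resisting = 43.9 + 224.2·tan28.1° = 43.9 + 119.7 = 163.6 kN/m
FS = 163.6 / 73.0 = 2.240

FS = 2.24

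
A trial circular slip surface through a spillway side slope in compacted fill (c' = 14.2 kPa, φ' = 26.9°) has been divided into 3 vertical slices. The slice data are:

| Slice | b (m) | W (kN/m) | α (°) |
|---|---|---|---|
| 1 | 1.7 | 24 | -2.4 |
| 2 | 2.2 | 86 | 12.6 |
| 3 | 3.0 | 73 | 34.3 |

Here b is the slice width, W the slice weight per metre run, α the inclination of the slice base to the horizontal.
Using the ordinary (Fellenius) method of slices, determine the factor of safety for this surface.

FS = 3.28

Ordinary method of slices: FS = Σ[c'·Δl_i + (W_i cosα_i)·tanφ'] / Σ W_i sinα_i, with Δl_i = b_i / cosα_i.
Slice 1: Δl = 1.7/cos(-2.4°) = 1.701 m; N'_1 = 24·cos(-2.4°) = 24.0; c'Δl = 24.16; W sinα = -1.0
Slice 2: Δl = 2.2/cos12.6° = 2.254 m; N'_2 = 86·cos12.6° = 83.9; c'Δl = 32.01; W sinα = 18.8
Slice 3: Δl = 3.0/cos34.3° = 3.632 m; N'_3 = 73·cos34.3° = 60.3; c'Δl = 51.57; W sinα = 41.1
Σc'Δl = 107.7 kN/m; ΣN' = 168.2 kN/m; ΣW sinα = 58.9 kN/m
Resisting = 107.7 + 168.2·tan26.9° = 107.7 + 85.3 = 193.1 kN/m
FS = 193.1 / 58.9 = 3.278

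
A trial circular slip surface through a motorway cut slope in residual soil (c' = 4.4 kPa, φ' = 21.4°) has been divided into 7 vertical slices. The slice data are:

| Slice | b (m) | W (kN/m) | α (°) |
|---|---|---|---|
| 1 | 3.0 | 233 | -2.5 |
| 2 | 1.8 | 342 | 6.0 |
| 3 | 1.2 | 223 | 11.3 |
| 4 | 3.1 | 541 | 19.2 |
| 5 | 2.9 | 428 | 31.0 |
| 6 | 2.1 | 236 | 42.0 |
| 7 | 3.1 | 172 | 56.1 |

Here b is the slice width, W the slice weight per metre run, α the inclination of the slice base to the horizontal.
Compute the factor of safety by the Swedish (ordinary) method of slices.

FS = 1.11

Ordinary method of slices: FS = Σ[c'·Δl_i + (W_i cosα_i)·tanφ'] / Σ W_i sinα_i, with Δl_i = b_i / cosα_i.
Slice 1: Δl = 3.0/cos(-2.5°) = 3.003 m; N'_1 = 233·cos(-2.5°) = 232.8; c'Δl = 13.21; W sinα = -10.2
Slice 2: Δl = 1.8/cos6.0° = 1.810 m; N'_2 = 342·cos6.0° = 340.1; c'Δl = 7.96; W sinα = 35.7
Slice 3: Δl = 1.2/cos11.3° = 1.224 m; N'_3 = 223·cos11.3° = 218.7; c'Δl = 5.38; W sinα = 43.7
Slice 4: Δl = 3.1/cos19.2° = 3.283 m; N'_4 = 541·cos19.2° = 510.9; c'Δl = 14.44; W sinα = 177.9
Slice 5: Δl = 2.9/cos31.0° = 3.383 m; N'_5 = 428·cos31.0° = 366.9; c'Δl = 14.89; W sinα = 220.4
Slice 6: Δl = 2.1/cos42.0° = 2.826 m; N'_6 = 236·cos42.0° = 175.4; c'Δl = 12.43; W sinα = 157.9
Slice 7: Δl = 3.1/cos56.1° = 5.558 m; N'_7 = 172·cos56.1° = 95.9; c'Δl = 24.46; W sinα = 142.8
Σc'Δl = 92.8 kN/m; ΣN' = 1940.7 kN/m; ΣW sinα = 768.3 kN/m
Resisting = 92.8 + 1940.7·tan21.4° = 92.8 + 760.5 = 853.3 kN/m
FS = 853.3 / 768.3 = 1.111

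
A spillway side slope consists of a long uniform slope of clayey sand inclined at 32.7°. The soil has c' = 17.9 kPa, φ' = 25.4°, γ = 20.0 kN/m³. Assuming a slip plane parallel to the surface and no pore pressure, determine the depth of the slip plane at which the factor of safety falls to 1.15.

z = 4.80 m

Setting FS = 1.15 in FS = [c' + γz cos²β tanφ'] / [γz sinβ cosβ] and solving for z:
z = c' / [γ cosβ (FS·sinβ − cosβ·tanφ')]
  = 17.9 / [20.0·cos32.7°·(1.15·sin32.7° − cos32.7°·tan25.4°)]
  = 17.9 / [20.0·0.8415·(1.15·0.5402 − 0.8415·0.4748)]
  = 17.9 / 3.7312 = 4.797 m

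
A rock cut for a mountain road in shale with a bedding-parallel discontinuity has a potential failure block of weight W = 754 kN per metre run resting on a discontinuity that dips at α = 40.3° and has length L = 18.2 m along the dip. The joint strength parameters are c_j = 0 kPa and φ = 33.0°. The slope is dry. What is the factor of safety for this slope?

FS = 0.77

Resolving the block weight along and normal to the plane and applying the Mohr–Coulomb strength on the joint:
N' = W cosα = 754·cos40.3° = 575.1 kN/m
Driving force T = W sinα = 754·sin40.3° = 487.7 kN/m
Resisting force R = c_j·L + N'·tanφ = 0·18.2 + 575.1·tan33.0° = 0.0 + 373.4 = 373.4 kN/m
FS = R / T = 373.4 / 487.7 = 0.766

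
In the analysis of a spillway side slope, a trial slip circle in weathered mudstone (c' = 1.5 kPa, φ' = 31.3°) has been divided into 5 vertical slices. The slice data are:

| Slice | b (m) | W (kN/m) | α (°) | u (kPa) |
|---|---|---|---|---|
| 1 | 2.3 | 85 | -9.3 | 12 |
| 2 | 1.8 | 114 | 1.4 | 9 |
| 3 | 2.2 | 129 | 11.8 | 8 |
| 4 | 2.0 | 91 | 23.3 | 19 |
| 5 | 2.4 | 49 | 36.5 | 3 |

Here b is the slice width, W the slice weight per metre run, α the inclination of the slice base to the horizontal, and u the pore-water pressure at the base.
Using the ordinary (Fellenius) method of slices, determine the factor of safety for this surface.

FS = 2.74

Ordinary method of slices: FS = Σ[c'·Δl_i + (W_i cosα_i − u_i·Δl_i)·tanφ'] / Σ W_i sinα_i, with Δl_i = b_i / cosα_i.
Slice 1: Δl = 2.3/cos(-9.3°) = 2.331 m; N'_1 = 85·cos(-9.3°) − 12·2.331 = 55.9; c'Δl = 3.50; W sinα = -13.7
Slice 2: Δl = 1.8/cos1.4° = 1.801 m; N'_2 = 114·cos1.4° − 9·1.801 = 97.8; c'Δl = 2.70; W sinα = 2.8
Slice 3: Δl = 2.2/cos11.8° = 2.247 m; N'_3 = 129·cos11.8° − 8·2.247 = 108.3; c'Δl = 3.37; W sinα = 26.4
Slice 4: Δl = 2.0/cos23.3° = 2.178 m; N'_4 = 91·cos23.3° − 19·2.178 = 42.2; c'Δl = 3.27; W sinα = 36.0
Slice 5: Δl = 2.4/cos36.5° = 2.986 m; N'_5 = 49·cos36.5° − 3·2.986 = 30.4; c'Δl = 4.48; W sinα = 29.1
Σc'Δl = 17.3 kN/m; ΣN' = 334.6 kN/m; ΣW sinα = 80.6 kN/m
Resisting = 17.3 + 334.6·tan31.3° = 17.3 + 203.4 = 220.8 kN/m
FS = 220.8 / 80.6 = 2.740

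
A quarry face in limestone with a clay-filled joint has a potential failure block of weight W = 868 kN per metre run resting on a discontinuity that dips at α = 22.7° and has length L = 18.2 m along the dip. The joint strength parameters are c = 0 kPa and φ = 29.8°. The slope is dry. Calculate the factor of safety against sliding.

FS = 1.37

Resolving the block weight along and normal to the plane and applying the Mohr–Coulomb strength on the joint:
N' = W cosα = 868·cos22.7° = 800.8 kN/m
Driving force T = W sinα = 868·sin22.7° = 335.0 kN/m
Resisting force R = c·L + N'·tanφ = 0·18.2 + 800.8·tan29.8° = 0.0 + 458.6 = 458.6 kN/m
FS = R / T = 458.6 / 335.0 = 1.369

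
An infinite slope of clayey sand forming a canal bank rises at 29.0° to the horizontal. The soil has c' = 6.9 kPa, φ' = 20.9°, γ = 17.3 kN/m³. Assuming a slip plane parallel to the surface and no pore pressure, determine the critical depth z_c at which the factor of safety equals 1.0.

Setting FS = 1.00 in FS = [c' + γz cos²β tanφ'] / [γz sinβ cosβ] and solving for z:
z = c' / [γ cosβ (FS·sinβ − cosβ·tanφ')]
  = 6.9 / [17.3·cos29.0°·(1.00·sin29.0° − cos29.0°·tan20.9°)]
  = 6.9 / [17.3·0.8746·(1.00·0.4848 − 0.8746·0.3819)]
  = 6.9 / 2.2821 = 3.024 m

z_c = 3.02 m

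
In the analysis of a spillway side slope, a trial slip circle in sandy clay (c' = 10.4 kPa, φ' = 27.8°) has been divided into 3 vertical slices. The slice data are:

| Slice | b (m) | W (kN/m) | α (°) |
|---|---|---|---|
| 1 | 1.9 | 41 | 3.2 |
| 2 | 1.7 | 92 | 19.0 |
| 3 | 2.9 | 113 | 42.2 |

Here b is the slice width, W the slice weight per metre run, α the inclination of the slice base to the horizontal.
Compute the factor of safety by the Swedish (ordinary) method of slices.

Ordinary method of slices: FS = Σ[c'·Δl_i + (W_i cosα_i)·tanφ'] / Σ W_i sinα_i, with Δl_i = b_i / cosα_i.
Slice 1: Δl = 1.9/cos3.2° = 1.903 m; N'_1 = 41·cos3.2° = 40.9; c'Δl = 19.79; W sinα = 2.3
Slice 2: Δl = 1.7/cos19.0° = 1.798 m; N'_2 = 92·cos19.0° = 87.0; c'Δl = 18.70; W sinα = 30.0
Slice 3: Δl = 2.9/cos42.2° = 3.915 m; N'_3 = 113·cos42.2° = 83.7; c'Δl = 40.71; W sinα = 75.9
Σc'Δl = 79.2 kN/m; ΣN' = 211.6 kN/m; ΣW sinα = 108.1 kN/m
Resisting = 79.2 + 211.6·tan27.8° = 79.2 + 111.6 = 190.8 kN/m
FS = 190.8 / 108.1 = 1.764

FS = 1.76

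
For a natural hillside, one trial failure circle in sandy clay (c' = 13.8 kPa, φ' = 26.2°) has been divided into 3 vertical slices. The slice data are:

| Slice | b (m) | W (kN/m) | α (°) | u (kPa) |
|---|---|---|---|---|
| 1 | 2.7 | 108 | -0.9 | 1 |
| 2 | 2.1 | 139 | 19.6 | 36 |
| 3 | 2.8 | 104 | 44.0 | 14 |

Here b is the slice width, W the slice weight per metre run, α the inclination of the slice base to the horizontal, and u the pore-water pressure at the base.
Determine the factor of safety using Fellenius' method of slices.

Ordinary method of slices: FS = Σ[c'·Δl_i + (W_i cosα_i − u_i·Δl_i)·tanφ'] / Σ W_i sinα_i, with Δl_i = b_i / cosα_i.
Slice 1: Δl = 2.7/cos(-0.9°) = 2.700 m; N'_1 = 108·cos(-0.9°) − 1·2.700 = 105.3; c'Δl = 37.26; W sinα = -1.7
Slice 2: Δl = 2.1/cos19.6° = 2.229 m; N'_2 = 139·cos19.6° − 36·2.229 = 50.7; c'Δl = 30.76; W sinα = 46.6
Slice 3: Δl = 2.8/cos44.0° = 3.892 m; N'_3 = 104·cos44.0° − 14·3.892 = 20.3; c'Δl = 53.72; W sinα = 72.2
Σc'Δl = 121.7 kN/m; ΣN' = 176.3 kN/m; ΣW sinα = 117.2 kN/m
Resisting = 121.7 + 176.3·tan26.2° = 121.7 + 86.8 = 208.5 kN/m
FS = 208.5 / 117.2 = 1.779

FS = 1.78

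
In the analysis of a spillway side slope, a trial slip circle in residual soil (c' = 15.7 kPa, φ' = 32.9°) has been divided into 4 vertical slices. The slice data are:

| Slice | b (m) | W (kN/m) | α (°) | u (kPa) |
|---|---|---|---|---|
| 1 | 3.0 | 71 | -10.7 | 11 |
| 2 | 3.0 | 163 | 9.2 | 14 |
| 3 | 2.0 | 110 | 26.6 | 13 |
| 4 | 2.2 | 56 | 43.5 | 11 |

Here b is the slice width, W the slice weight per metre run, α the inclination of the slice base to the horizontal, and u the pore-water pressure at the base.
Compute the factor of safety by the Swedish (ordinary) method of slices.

Ordinary method of slices: FS = Σ[c'·Δl_i + (W_i cosα_i − u_i·Δl_i)·tanφ'] / Σ W_i sinα_i, with Δl_i = b_i / cosα_i.
Slice 1: Δl = 3.0/cos(-10.7°) = 3.053 m; N'_1 = 71·cos(-10.7°) − 11·3.053 = 36.2; c'Δl = 47.93; W sinα = -13.2
Slice 2: Δl = 3.0/cos9.2° = 3.039 m; N'_2 = 163·cos9.2° − 14·3.039 = 118.4; c'Δl = 47.71; W sinα = 26.1
Slice 3: Δl = 2.0/cos26.6° = 2.237 m; N'_3 = 110·cos26.6° − 13·2.237 = 69.3; c'Δl = 35.12; W sinα = 49.3
Slice 4: Δl = 2.2/cos43.5° = 3.033 m; N'_4 = 56·cos43.5° − 11·3.033 = 7.3; c'Δl = 47.62; W sinα = 38.5
Σc'Δl = 178.4 kN/m; ΣN' = 231.1 kN/m; ΣW sinα = 100.7 kN/m
Resisting = 178.4 + 231.1·tan32.9° = 178.4 + 149.5 = 327.9 kN/m
FS = 327.9 / 100.7 = 3.257

FS = 3.26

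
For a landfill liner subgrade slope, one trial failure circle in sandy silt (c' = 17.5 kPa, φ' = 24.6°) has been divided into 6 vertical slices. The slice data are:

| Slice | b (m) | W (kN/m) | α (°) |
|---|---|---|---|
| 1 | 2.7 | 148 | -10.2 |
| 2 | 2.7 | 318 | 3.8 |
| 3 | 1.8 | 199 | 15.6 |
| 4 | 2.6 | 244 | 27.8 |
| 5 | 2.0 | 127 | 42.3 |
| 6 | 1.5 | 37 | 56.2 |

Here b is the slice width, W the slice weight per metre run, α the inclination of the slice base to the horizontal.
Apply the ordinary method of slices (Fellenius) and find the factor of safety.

Ordinary method of slices: FS = Σ[c'·Δl_i + (W_i cosα_i)·tanφ'] / Σ W_i sinα_i, with Δl_i = b_i / cosα_i.
Slice 1: Δl = 2.7/cos(-10.2°) = 2.743 m; N'_1 = 148·cos(-10.2°) = 145.7; c'Δl = 48.01; W sinα = -26.2
Slice 2: Δl = 2.7/cos3.8° = 2.706 m; N'_2 = 318·cos3.8° = 317.3; c'Δl = 47.35; W sinα = 21.1
Slice 3: Δl = 1.8/cos15.6° = 1.869 m; N'_3 = 199·cos15.6° = 191.7; c'Δl = 32.70; W sinα = 53.5
Slice 4: Δl = 2.6/cos27.8° = 2.939 m; N'_4 = 244·cos27.8° = 215.8; c'Δl = 51.44; W sinα = 113.8
Slice 5: Δl = 2.0/cos42.3° = 2.704 m; N'_5 = 127·cos42.3° = 93.9; c'Δl = 47.32; W sinα = 85.5
Slice 6: Δl = 1.5/cos56.2° = 2.696 m; N'_6 = 37·cos56.2° = 20.6; c'Δl = 47.19; W sinα = 30.7
Σc'Δl = 274.0 kN/m; ΣN' = 985.0 kN/m; ΣW sinα = 278.4 kN/m
Resisting = 274.0 + 985.0·tan24.6° = 274.0 + 451.0 = 725.0 kN/m
FS = 725.0 / 278.4 = 2.604

FS = 2.60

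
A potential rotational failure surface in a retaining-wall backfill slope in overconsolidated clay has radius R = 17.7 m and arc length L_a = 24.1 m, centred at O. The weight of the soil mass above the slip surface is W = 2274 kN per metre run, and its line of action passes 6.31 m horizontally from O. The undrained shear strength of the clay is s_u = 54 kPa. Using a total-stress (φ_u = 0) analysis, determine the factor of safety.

FS = 1.61

Taking moments about the centre O, the resisting moment is provided by the undrained shear strength acting along the arc:
M_R = s_u·L_a·R = 54·24.10·17.7 = 23034.8 kN·m/m
M_D = W·d = 2274·6.31 = 14348.9 kN·m/m
FS = M_R / M_D = 23034.8 / 14348.9 = 1.605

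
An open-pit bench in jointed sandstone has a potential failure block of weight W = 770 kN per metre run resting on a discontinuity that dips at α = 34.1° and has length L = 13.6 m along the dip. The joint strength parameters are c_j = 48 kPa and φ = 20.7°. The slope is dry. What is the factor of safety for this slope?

Resolving the block weight along and normal to the plane and applying the Mohr–Coulomb strength on the joint:
N' = W cosα = 770·cos34.1° = 637.6 kN/m
Driving force T = W sinα = 770·sin34.1° = 431.7 kN/m
Resisting force R = c_j·L + N'·tanφ = 48·13.6 + 637.6·tan20.7° = 652.8 + 240.9 = 893.7 kN/m
FS = R / T = 893.7 / 431.7 = 2.070

FS = 2.07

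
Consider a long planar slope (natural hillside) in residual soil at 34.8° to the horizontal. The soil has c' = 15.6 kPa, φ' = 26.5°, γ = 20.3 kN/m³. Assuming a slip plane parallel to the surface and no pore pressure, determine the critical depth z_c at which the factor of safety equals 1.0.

Setting FS = 1.00 in FS = [c' + γz cos²β tanφ'] / [γz sinβ cosβ] and solving for z:
z = c' / [γ cosβ (FS·sinβ − cosβ·tanφ')]
  = 15.6 / [20.3·cos34.8°·(1.00·sin34.8° − cos34.8°·tan26.5°)]
  = 15.6 / [20.3·0.8211·(1.00·0.5707 − 0.8211·0.4986)]
  = 15.6 / 2.6888 = 5.802 m

z_c = 5.80 m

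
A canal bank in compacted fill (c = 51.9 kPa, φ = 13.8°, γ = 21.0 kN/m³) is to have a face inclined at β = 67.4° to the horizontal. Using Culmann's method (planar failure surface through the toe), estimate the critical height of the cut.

Culmann's analysis gives the critical failure plane at α_cr = (β + φ)/2 = (67.4 + 13.8)/2 = 40.6°, and the critical height
H_c = (4c/γ) · sinβ cosφ / [1 − cos(β − φ)]
    = (4·51.9/21.0) · sin67.4°·cos13.8° / [1 − cos(53.6°)]
    = 9.886 · 0.9232·0.9711 / [1 − 0.5934]
    = 9.886 · 0.8966 / 0.4066
    = 21.80 m

H_c = 21.80 m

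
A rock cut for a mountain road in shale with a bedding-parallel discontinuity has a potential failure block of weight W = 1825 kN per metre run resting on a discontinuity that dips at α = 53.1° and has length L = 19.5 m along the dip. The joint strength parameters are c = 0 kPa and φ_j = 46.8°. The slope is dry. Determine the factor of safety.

Resolving the block weight along and normal to the plane and applying the Mohr–Coulomb strength on the joint:
N' = W cosα = 1825·cos53.1° = 1095.8 kN/m
Driving force T = W sinα = 1825·sin53.1° = 1459.4 kN/m
Resisting force R = c·L + N'·tanφ_j = 0·19.5 + 1095.8·tan46.8° = 0.0 + 1166.9 = 1166.9 kN/m
FS = R / T = 1166.9 / 1459.4 = 0.800

FS = 0.80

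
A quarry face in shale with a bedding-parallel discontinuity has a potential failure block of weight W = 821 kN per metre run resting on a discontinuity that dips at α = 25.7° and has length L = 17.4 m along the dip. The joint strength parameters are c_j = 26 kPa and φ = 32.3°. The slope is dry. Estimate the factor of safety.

Resolving the block weight along and normal to the plane and applying the Mohr–Coulomb strength on the joint:
N' = W cosα = 821·cos25.7° = 739.8 kN/m
Driving force T = W sinα = 821·sin25.7° = 356.0 kN/m
Resisting force R = c_j·L + N'·tanφ = 26·17.4 + 739.8·tan32.3° = 452.4 + 467.7 = 920.1 kN/m
FS = R / T = 920.1 / 356.0 = 2.584

FS = 2.58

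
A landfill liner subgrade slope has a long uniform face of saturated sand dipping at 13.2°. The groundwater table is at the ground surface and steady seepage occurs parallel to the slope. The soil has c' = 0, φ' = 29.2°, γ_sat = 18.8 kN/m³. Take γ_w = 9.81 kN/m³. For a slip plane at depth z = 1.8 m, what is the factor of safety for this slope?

FS = 1.14

With seepage parallel to the slope and the water table at the surface, the effective normal stress on the slip plane uses the buoyant unit weight γ' = γ_sat − γ_w while the driving shear stress uses γ_sat:
FS = [c' + γ' z cos²β tanφ'] / [γ_sat z sinβ cosβ]
(For c' = 0 this reduces to FS = (γ'/γ_sat)·tanφ'/tanβ.)
γ' = 18.8 − 9.81 = 8.99 kN/m³
Numerator = 0.0 + 8.99·1.8·cos²13.2°·tan29.2° = 0.0 + 8.99·1.8·0.9479·0.5589 = 8.572 kPa
Denominator = 18.8·1.8·sin13.2°·cos13.2° = 18.8·1.8·0.2284·0.9736 = 7.523 kPa
FS = 8.572 / 7.523 = 1.139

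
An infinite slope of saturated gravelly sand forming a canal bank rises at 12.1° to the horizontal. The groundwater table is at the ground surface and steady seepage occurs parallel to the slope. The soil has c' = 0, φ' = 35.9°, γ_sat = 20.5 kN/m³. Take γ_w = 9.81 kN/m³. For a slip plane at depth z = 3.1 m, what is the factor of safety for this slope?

FS = 1.76

With seepage parallel to the slope and the water table at the surface, the effective normal stress on the slip plane uses the buoyant unit weight γ' = γ_sat − γ_w while the driving shear stress uses γ_sat:
FS = [c' + γ' z cos²β tanφ'] / [γ_sat z sinβ cosβ]
(For c' = 0 this reduces to FS = (γ'/γ_sat)·tanφ'/tanβ.)
γ' = 20.5 − 9.81 = 10.69 kN/m³
Numerator = 0.0 + 10.69·3.1·cos²12.1°·tan35.9° = 0.0 + 10.69·3.1·0.9561·0.7239 = 22.935 kPa
Denominator = 20.5·3.1·sin12.1°·cos12.1° = 20.5·3.1·0.2096·0.9778 = 13.025 kPa
FS = 22.935 / 13.025 = 1.761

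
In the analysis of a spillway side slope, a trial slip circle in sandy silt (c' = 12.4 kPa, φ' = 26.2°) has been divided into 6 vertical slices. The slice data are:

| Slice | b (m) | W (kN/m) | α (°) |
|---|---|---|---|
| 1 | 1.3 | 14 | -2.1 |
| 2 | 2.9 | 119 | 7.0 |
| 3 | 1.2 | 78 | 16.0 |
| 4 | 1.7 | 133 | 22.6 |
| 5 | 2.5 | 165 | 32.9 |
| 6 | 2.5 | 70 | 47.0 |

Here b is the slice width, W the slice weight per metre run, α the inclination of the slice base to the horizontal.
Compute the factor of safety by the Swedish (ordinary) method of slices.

Ordinary method of slices: FS = Σ[c'·Δl_i + (W_i cosα_i)·tanφ'] / Σ W_i sinα_i, with Δl_i = b_i / cosα_i.
Slice 1: Δl = 1.3/cos(-2.1°) = 1.301 m; N'_1 = 14·cos(-2.1°) = 14.0; c'Δl = 16.13; W sinα = -0.5
Slice 2: Δl = 2.9/cos7.0° = 2.922 m; N'_2 = 119·cos7.0° = 118.1; c'Δl = 36.23; W sinα = 14.5
Slice 3: Δl = 1.2/cos16.0° = 1.248 m; N'_3 = 78·cos16.0° = 75.0; c'Δl = 15.48; W sinα = 21.5
Slice 4: Δl = 1.7/cos22.6° = 1.841 m; N'_4 = 133·cos22.6° = 122.8; c'Δl = 22.83; W sinα = 51.1
Slice 5: Δl = 2.5/cos32.9° = 2.978 m; N'_5 = 165·cos32.9° = 138.5; c'Δl = 36.92; W sinα = 89.6
Slice 6: Δl = 2.5/cos47.0° = 3.666 m; N'_6 = 70·cos47.0° = 47.7; c'Δl = 45.45; W sinα = 51.2
Σc'Δl = 173.1 kN/m; ΣN' = 516.1 kN/m; ΣW sinα = 227.4 kN/m
Resisting = 173.1 + 516.1·tan26.2° = 173.1 + 254.0 = 427.0 kN/m
FS = 427.0 / 227.4 = 1.878

FS = 1.88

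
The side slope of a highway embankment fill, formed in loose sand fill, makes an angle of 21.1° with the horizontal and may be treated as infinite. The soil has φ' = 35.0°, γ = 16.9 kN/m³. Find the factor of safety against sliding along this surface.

FS = 1.81

For a dry cohesionless infinite slope the factor of safety is FS = tanφ' / tanβ.
FS = tan35.0° / tan21.1° = 0.7002 / 0.3859 = 1.815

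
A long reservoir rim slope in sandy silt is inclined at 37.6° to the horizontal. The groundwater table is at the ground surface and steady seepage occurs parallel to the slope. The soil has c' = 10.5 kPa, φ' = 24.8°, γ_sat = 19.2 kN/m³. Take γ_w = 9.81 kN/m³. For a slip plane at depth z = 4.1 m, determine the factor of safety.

With seepage parallel to the slope and the water table at the surface, the effective normal stress on the slip plane uses the buoyant unit weight γ' = γ_sat − γ_w while the driving shear stress uses γ_sat:
FS = [c' + γ' z cos²β tanφ'] / [γ_sat z sinβ cosβ]
γ' = 19.2 − 9.81 = 9.39 kN/m³
Numerator = 10.5 + 9.39·4.1·cos²37.6°·tan24.8° = 10.5 + 9.39·4.1·0.6277·0.4621 = 21.667 kPa
Denominator = 19.2·4.1·sin37.6°·cos37.6° = 19.2·4.1·0.6101·0.7923 = 38.054 kPa
FS = 21.667 / 38.054 = 0.569

FS = 0.57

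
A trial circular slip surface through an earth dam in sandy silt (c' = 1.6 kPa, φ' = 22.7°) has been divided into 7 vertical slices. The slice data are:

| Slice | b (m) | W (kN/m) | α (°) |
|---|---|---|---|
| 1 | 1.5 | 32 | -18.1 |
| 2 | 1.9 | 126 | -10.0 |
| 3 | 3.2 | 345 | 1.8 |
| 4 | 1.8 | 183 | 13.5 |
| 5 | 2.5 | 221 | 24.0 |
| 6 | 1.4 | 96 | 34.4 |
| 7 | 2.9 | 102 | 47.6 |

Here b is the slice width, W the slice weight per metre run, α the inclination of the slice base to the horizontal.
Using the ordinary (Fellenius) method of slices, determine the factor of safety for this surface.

FS = 1.90

Ordinary method of slices: FS = Σ[c'·Δl_i + (W_i cosα_i)·tanφ'] / Σ W_i sinα_i, with Δl_i = b_i / cosα_i.
Slice 1: Δl = 1.5/cos(-18.1°) = 1.578 m; N'_1 = 32·cos(-18.1°) = 30.4; c'Δl = 2.52; W sinα = -9.9
Slice 2: Δl = 1.9/cos(-10.0°) = 1.929 m; N'_2 = 126·cos(-10.0°) = 124.1; c'Δl = 3.09; W sinα = -21.9
Slice 3: Δl = 3.2/cos1.8° = 3.202 m; N'_3 = 345·cos1.8° = 344.8; c'Δl = 5.12; W sinα = 10.8
Slice 4: Δl = 1.8/cos13.5° = 1.851 m; N'_4 = 183·cos13.5° = 177.9; c'Δl = 2.96; W sinα = 42.7
Slice 5: Δl = 2.5/cos24.0° = 2.737 m; N'_5 = 221·cos24.0° = 201.9; c'Δl = 4.38; W sinα = 89.9
Slice 6: Δl = 1.4/cos34.4° = 1.697 m; N'_6 = 96·cos34.4° = 79.2; c'Δl = 2.71; W sinα = 54.2
Slice 7: Δl = 2.9/cos47.6° = 4.301 m; N'_7 = 102·cos47.6° = 68.8; c'Δl = 6.88; W sinα = 75.3
Σc'Δl = 27.7 kN/m; ΣN' = 1027.2 kN/m; ΣW sinα = 241.2 kN/m
Resisting = 27.7 + 1027.2·tan22.7° = 27.7 + 429.7 = 457.3 kN/m
FS = 457.3 / 241.2 = 1.896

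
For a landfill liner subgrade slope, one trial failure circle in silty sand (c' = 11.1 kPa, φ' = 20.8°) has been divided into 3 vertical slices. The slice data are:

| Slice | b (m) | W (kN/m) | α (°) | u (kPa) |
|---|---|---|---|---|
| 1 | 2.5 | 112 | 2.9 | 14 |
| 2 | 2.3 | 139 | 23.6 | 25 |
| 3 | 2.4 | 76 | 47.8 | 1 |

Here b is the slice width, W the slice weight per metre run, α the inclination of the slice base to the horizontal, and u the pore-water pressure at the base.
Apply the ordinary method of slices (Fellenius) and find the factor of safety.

Ordinary method of slices: FS = Σ[c'·Δl_i + (W_i cosα_i − u_i·Δl_i)·tanφ'] / Σ W_i sinα_i, with Δl_i = b_i / cosα_i.
Slice 1: Δl = 2.5/cos2.9° = 2.503 m; N'_1 = 112·cos2.9° − 14·2.503 = 76.8; c'Δl = 27.79; W sinα = 5.7
Slice 2: Δl = 2.3/cos23.6° = 2.510 m; N'_2 = 139·cos23.6° − 25·2.510 = 64.6; c'Δl = 27.86; W sinα = 55.6
Slice 3: Δl = 2.4/cos47.8° = 3.573 m; N'_3 = 76·cos47.8° − 1·3.573 = 47.5; c'Δl = 39.66; W sinα = 56.3
Σc'Δl = 95.3 kN/m; ΣN' = 188.9 kN/m; ΣW sinα = 117.6 kN/m
Resisting = 95.3 + 188.9·tan20.8° = 95.3 + 71.8 = 167.1 kN/m
FS = 167.1 / 117.6 = 1.420

FS = 1.42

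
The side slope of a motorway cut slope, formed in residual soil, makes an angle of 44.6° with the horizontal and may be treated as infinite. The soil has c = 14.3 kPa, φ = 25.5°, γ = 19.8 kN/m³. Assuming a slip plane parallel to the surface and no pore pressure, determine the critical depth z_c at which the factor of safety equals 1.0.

Setting FS = 1.00 in FS = [c + γz cos²β tanφ] / [γz sinβ cosβ] and solving for z:
z = c / [γ cosβ (FS·sinβ − cosβ·tanφ)]
  = 14.3 / [19.8·cos44.6°·(1.00·sin44.6° − cos44.6°·tan25.5°)]
  = 14.3 / [19.8·0.7120·(1.00·0.7022 − 0.7120·0.4770)]
  = 14.3 / 5.1110 = 2.798 m

z_c = 2.80 m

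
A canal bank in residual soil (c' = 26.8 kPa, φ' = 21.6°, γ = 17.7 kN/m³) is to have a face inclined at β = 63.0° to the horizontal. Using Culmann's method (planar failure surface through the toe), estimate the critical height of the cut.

Culmann's analysis gives the critical failure plane at α_cr = (β + φ')/2 = (63.0 + 21.6)/2 = 42.3°, and the critical height
H_c = (4c'/γ) · sinβ cosφ' / [1 − cos(β − φ')]
    = (4·26.8/17.7) · sin63.0°·cos21.6° / [1 − cos(41.4°)]
    = 6.056 · 0.8910·0.9298 / [1 − 0.7501]
    = 6.056 · 0.8284 / 0.2499
    = 20.08 m

H_c = 20.08 m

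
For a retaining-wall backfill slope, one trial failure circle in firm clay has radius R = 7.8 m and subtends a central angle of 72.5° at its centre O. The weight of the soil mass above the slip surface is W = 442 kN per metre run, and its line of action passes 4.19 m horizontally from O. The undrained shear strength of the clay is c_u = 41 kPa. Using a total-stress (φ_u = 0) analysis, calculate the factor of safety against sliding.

Taking moments about the centre O, the resisting moment is provided by the undrained shear strength acting along the arc:
Arc length L_a = R·θ = 7.8·(72.5°·π/180) = 7.8·1.2654 = 9.87 m
M_R = c_u·L_a·R = 41·9.87·7.8 = 3156.4 kN·m/m
M_D = W·d = 442·4.19 = 1852.0 kN·m/m
FS = M_R / M_D = 3156.4 / 1852.0 = 1.704

FS = 1.70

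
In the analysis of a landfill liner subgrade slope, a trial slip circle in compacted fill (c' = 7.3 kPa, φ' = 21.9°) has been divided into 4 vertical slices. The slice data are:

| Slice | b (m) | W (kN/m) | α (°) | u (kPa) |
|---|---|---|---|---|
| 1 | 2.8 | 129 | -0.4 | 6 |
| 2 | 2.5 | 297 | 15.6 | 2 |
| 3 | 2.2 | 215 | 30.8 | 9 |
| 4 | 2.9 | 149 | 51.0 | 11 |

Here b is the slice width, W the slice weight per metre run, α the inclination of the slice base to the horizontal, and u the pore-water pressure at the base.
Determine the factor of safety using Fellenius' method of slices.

Ordinary method of slices: FS = Σ[c'·Δl_i + (W_i cosα_i − u_i·Δl_i)·tanφ'] / Σ W_i sinα_i, with Δl_i = b_i / cosα_i.
Slice 1: Δl = 2.8/cos(-0.4°) = 2.800 m; N'_1 = 129·cos(-0.4°) − 6·2.800 = 112.2; c'Δl = 20.44; W sinα = -0.9
Slice 2: Δl = 2.5/cos15.6° = 2.596 m; N'_2 = 297·cos15.6° − 2·2.596 = 280.9; c'Δl = 18.95; W sinα = 79.9
Slice 3: Δl = 2.2/cos30.8° = 2.561 m; N'_3 = 215·cos30.8° − 9·2.561 = 161.6; c'Δl = 18.70; W sinα = 110.1
Slice 4: Δl = 2.9/cos51.0° = 4.608 m; N'_4 = 149·cos51.0° − 11·4.608 = 43.1; c'Δl = 33.64; W sinα = 115.8
Σc'Δl = 91.7 kN/m; ΣN' = 597.8 kN/m; ΣW sinα = 304.9 kN/m
Resisting = 91.7 + 597.8·tan21.9° = 91.7 + 240.3 = 332.0 kN/m
FS = 332.0 / 304.9 = 1.089

FS = 1.09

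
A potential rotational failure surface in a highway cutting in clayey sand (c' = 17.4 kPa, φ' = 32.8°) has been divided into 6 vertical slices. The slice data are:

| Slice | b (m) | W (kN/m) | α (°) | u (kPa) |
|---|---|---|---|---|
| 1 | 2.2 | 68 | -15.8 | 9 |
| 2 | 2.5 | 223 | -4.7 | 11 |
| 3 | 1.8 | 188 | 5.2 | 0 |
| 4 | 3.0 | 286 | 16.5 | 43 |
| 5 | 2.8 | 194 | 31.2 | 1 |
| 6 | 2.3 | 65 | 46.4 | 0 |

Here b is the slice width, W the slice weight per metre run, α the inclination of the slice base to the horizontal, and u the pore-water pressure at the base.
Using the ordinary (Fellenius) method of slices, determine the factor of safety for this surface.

Ordinary method of slices: FS = Σ[c'·Δl_i + (W_i cosα_i − u_i·Δl_i)·tanφ'] / Σ W_i sinα_i, with Δl_i = b_i / cosα_i.
Slice 1: Δl = 2.2/cos(-15.8°) = 2.286 m; N'_1 = 68·cos(-15.8°) − 9·2.286 = 44.9; c'Δl = 39.78; W sinα = -18.5
Slice 2: Δl = 2.5/cos(-4.7°) = 2.508 m; N'_2 = 223·cos(-4.7°) − 11·2.508 = 194.7; c'Δl = 43.65; W sinα = -18.3
Slice 3: Δl = 1.8/cos5.2° = 1.807 m; N'_3 = 188·cos5.2° − 0·1.807 = 187.2; c'Δl = 31.45; W sinα = 17.0
Slice 4: Δl = 3.0/cos16.5° = 3.129 m; N'_4 = 286·cos16.5° − 43·3.129 = 139.7; c'Δl = 54.44; W sinα = 81.2
Slice 5: Δl = 2.8/cos31.2° = 3.273 m; N'_5 = 194·cos31.2° − 1·3.273 = 162.7; c'Δl = 56.96; W sinα = 100.5
Slice 6: Δl = 2.3/cos46.4° = 3.335 m; N'_6 = 65·cos46.4° − 0·3.335 = 44.8; c'Δl = 58.03; W sinα = 47.1
Σc'Δl = 284.3 kN/m; ΣN' = 773.9 kN/m; ΣW sinα = 209.0 kN/m
Resisting = 284.3 + 773.9·tan32.8° = 284.3 + 498.8 = 783.1 kN/m
FS = 783.1 / 209.0 = 3.746

FS = 3.75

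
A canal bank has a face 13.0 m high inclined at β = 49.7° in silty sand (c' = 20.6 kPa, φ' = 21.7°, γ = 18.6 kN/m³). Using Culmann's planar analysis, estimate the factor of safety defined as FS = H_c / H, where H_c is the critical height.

H_c = (4c'/γ) · sinβ cosφ' / [1 − cos(β − φ')]
    = (4·20.6/18.6) · sin49.7°·cos21.7° / [1 − cos28.0°]
    = 4.430 · 0.7086 / 0.1171 = 26.82 m
FS = H_c / H = 26.82 / 13.0 = 2.063

FS = 2.06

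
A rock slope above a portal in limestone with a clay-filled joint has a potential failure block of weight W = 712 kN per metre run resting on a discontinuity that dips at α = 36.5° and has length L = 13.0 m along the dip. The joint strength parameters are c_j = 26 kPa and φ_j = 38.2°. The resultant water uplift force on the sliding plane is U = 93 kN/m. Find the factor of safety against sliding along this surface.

FS = 1.69

Resolving the block weight along and normal to the plane and applying the Mohr–Coulomb strength on the joint:
N' = W cosα − U = 712·cos36.5° − 93 = 479.3 kN/m
Driving force T = W sinα = 712·sin36.5° = 423.5 kN/m
Resisting force R = c_j·L + N'·tanφ_j = 26·13.0 + 479.3·tan38.2° = 338.0 + 377.2 = 715.2 kN/m
FS = R / T = 715.2 / 423.5 = 1.689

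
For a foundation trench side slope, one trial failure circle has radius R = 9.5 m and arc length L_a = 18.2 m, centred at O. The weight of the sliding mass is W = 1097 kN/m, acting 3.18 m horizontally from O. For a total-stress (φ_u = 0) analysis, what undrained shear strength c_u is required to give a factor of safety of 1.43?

FS = c_u·L_a·R / (W·d), so c_u = FS·W·d / (L_a·R).
c_u = 1.43·1097·3.18 / (18.20·9.5) = 4988.5 / 172.90 = 28.85 kPa

c_u = 28.9 kPa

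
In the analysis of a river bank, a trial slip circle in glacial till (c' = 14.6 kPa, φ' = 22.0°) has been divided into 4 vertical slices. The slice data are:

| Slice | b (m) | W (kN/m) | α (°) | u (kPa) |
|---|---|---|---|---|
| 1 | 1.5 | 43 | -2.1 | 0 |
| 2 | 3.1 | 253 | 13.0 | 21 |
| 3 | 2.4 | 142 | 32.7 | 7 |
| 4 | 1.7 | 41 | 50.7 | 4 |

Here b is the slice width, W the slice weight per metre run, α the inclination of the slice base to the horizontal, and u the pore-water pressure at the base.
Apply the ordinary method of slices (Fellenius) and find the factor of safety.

Ordinary method of slices: FS = Σ[c'·Δl_i + (W_i cosα_i − u_i·Δl_i)·tanφ'] / Σ W_i sinα_i, with Δl_i = b_i / cosα_i.
Slice 1: Δl = 1.5/cos(-2.1°) = 1.501 m; N'_1 = 43·cos(-2.1°) − 0·1.501 = 43.0; c'Δl = 21.91; W sinα = -1.6
Slice 2: Δl = 3.1/cos13.0° = 3.182 m; N'_2 = 253·cos13.0° − 21·3.182 = 179.7; c'Δl = 46.45; W sinα = 56.9
Slice 3: Δl = 2.4/cos32.7° = 2.852 m; N'_3 = 142·cos32.7° − 7·2.852 = 99.5; c'Δl = 41.64; W sinα = 76.7
Slice 4: Δl = 1.7/cos50.7° = 2.684 m; N'_4 = 41·cos50.7° − 4·2.684 = 15.2; c'Δl = 39.19; W sinα = 31.7
Σc'Δl = 149.2 kN/m; ΣN' = 337.4 kN/m; ΣW sinα = 163.8 kN/m
Resisting = 149.2 + 337.4·tan22.0° = 149.2 + 136.3 = 285.5 kN/m
FS = 285.5 / 163.8 = 1.743

FS = 1.74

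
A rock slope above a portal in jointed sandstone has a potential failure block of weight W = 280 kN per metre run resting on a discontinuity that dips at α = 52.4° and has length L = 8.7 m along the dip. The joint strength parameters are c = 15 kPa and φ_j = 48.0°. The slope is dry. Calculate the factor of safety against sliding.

FS = 1.44

Resolving the block weight along and normal to the plane and applying the Mohr–Coulomb strength on the joint:
N' = W cosα = 280·cos52.4° = 170.8 kN/m
Driving force T = W sinα = 280·sin52.4° = 221.8 kN/m
Resisting force R = c·L + N'·tanφ_j = 15·8.7 + 170.8·tan48.0° = 130.5 + 189.7 = 320.2 kN/m
FS = R / T = 320.2 / 221.8 = 1.444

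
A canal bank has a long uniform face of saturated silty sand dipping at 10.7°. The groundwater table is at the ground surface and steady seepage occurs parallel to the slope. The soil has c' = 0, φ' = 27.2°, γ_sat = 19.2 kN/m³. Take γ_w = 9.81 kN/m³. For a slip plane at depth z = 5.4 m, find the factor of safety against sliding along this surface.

FS = 1.33

With seepage parallel to the slope and the water table at the surface, the effective normal stress on the slip plane uses the buoyant unit weight γ' = γ_sat − γ_w while the driving shear stress uses γ_sat:
FS = [c' + γ' z cos²β tanφ'] / [γ_sat z sinβ cosβ]
(For c' = 0 this reduces to FS = (γ'/γ_sat)·tanφ'/tanβ.)
γ' = 19.2 − 9.81 = 9.39 kN/m³
Numerator = 0.0 + 9.39·5.4·cos²10.7°·tan27.2° = 0.0 + 9.39·5.4·0.9655·0.5139 = 25.161 kPa
Denominator = 19.2·5.4·sin10.7°·cos10.7° = 19.2·5.4·0.1857·0.9826 = 18.915 kPa
FS = 25.161 / 18.915 = 1.330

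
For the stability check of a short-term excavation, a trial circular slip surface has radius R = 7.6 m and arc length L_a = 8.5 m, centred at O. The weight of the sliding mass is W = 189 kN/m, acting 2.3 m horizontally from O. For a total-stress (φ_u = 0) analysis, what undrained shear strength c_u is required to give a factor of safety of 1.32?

c_u = 8.9 kPa

FS = c_u·L_a·R / (W·d), so c_u = FS·W·d / (L_a·R).
c_u = 1.32·189·2.3 / (8.50·7.6) = 573.8 / 64.60 = 8.88 kPa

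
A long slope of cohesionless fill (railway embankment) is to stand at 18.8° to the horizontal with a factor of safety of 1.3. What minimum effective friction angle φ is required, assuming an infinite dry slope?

φ = 23.9°

FS = tanφ/tanβ ⇒ tanφ = FS · tanβ = 1.3 · tan18.8° = 0.4426
φ = arctan(0.4426) = 23.87°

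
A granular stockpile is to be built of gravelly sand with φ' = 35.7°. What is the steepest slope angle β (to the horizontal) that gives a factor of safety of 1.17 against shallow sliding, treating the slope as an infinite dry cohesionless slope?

β = 31.6°

For an infinite dry cohesionless slope FS = tanφ'/tanβ, so tanβ = tanφ' / FS.
tanβ = tan35.7° / 1.17 = 0.7186 / 1.17 = 0.6142
β = arctan(0.6142) = 31.56°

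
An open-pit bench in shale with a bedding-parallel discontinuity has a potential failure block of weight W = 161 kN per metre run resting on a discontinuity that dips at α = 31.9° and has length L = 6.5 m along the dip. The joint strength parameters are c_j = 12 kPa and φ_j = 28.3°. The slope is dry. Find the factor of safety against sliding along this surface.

FS = 1.78

Resolving the block weight along and normal to the plane and applying the Mohr–Coulomb strength on the joint:
N' = W cosα = 161·cos31.9° = 136.7 kN/m
Driving force T = W sinα = 161·sin31.9° = 85.1 kN/m
Resisting force R = c_j·L + N'·tanφ_j = 12·6.5 + 136.7·tan28.3° = 78.0 + 73.6 = 151.6 kN/m
FS = R / T = 151.6 / 85.1 = 1.782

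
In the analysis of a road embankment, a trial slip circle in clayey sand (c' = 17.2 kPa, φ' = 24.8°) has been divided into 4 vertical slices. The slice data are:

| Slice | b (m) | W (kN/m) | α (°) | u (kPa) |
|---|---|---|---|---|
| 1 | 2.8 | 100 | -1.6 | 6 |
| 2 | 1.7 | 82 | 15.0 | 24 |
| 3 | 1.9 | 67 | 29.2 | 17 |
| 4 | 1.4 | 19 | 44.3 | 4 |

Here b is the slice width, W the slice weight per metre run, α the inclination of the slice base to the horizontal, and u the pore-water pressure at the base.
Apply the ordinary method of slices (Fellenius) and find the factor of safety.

Ordinary method of slices: FS = Σ[c'·Δl_i + (W_i cosα_i − u_i·Δl_i)·tanφ'] / Σ W_i sinα_i, with Δl_i = b_i / cosα_i.
Slice 1: Δl = 2.8/cos(-1.6°) = 2.801 m; N'_1 = 100·cos(-1.6°) − 6·2.801 = 83.2; c'Δl = 48.18; W sinα = -2.8
Slice 2: Δl = 1.7/cos15.0° = 1.760 m; N'_2 = 82·cos15.0° − 24·1.760 = 37.0; c'Δl = 30.27; W sinα = 21.2
Slice 3: Δl = 1.9/cos29.2° = 2.177 m; N'_3 = 67·cos29.2° − 17·2.177 = 21.5; c'Δl = 37.44; W sinα = 32.7
Slice 4: Δl = 1.4/cos44.3° = 1.956 m; N'_4 = 19·cos44.3° − 4·1.956 = 5.8; c'Δl = 33.65; W sinα = 13.3
Σc'Δl = 149.5 kN/m; ΣN' = 147.4 kN/m; ΣW sinα = 64.4 kN/m
Resisting = 149.5 + 147.4·tan24.8° = 149.5 + 68.1 = 217.6 kN/m
FS = 217.6 / 64.4 = 3.380

FS = 3.38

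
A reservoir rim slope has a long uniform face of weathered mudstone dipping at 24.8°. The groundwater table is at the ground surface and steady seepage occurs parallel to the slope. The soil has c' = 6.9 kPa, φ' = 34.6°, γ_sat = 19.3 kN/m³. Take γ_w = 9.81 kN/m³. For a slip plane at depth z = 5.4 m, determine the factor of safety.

FS = 0.91

With seepage parallel to the slope and the water table at the surface, the effective normal stress on the slip plane uses the buoyant unit weight γ' = γ_sat − γ_w while the driving shear stress uses γ_sat:
FS = [c' + γ' z cos²β tanφ'] / [γ_sat z sinβ cosβ]
γ' = 19.3 − 9.81 = 9.49 kN/m³
Numerator = 6.9 + 9.49·5.4·cos²24.8°·tan34.6° = 6.9 + 9.49·5.4·0.8241·0.6899 = 36.032 kPa
Denominator = 19.3·5.4·sin24.8°·cos24.8° = 19.3·5.4·0.4195·0.9078 = 39.684 kPa
FS = 36.032 / 39.684 = 0.908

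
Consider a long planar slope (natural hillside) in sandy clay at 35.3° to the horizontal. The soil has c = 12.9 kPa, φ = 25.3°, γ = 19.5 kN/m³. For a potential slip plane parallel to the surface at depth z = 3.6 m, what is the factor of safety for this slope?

For an infinite slope with a slip plane parallel to the surface (no pore pressure): FS = [c + γz cos²β tanφ] / [γz sinβ cosβ].
γz = 19.5·3.6 = 70.20 kN/m²
Numerator = 12.9 + 70.20·cos²35.3°·tan25.3° = 12.9 + 70.20·0.6661·0.4727 = 35.003 kPa
Denominator = 70.20·sin35.3°·cos35.3° = 70.20·0.5779·0.8161 = 33.107 kPa
FS = 35.003 / 33.107 = 1.057

FS = 1.06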